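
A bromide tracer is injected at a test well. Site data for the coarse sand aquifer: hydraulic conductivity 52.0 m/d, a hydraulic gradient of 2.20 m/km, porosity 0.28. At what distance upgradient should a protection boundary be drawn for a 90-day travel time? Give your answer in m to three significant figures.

36.8 m

Specific discharge q = 52.0 × 0.0022 = 0.1144 m/d
v_s = q/n_e = 0.1144/0.28 = 0.4086 m/d
L = v × T = 0.4086 × 90 = 36.77 m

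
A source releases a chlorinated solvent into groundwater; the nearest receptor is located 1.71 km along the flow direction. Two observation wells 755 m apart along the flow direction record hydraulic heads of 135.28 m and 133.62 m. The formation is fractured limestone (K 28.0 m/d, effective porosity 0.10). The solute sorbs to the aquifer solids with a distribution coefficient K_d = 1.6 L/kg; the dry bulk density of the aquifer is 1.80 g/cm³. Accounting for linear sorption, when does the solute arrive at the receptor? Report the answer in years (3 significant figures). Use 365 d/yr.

Hydraulic gradient i = (135.28 − 133.62) / 755 = 1.66 / 755 = 0.002199
Darcy flux q = K·i = 28.0 × 0.002199 = 0.06156 m/d
v = Ki/n = 28.0·0.002199/0.10 = 0.6156 m/d
Retardation R = 1 + ρ_b·K_d/n = 1 + 1.80×1.6/0.10 = 29.80
Contaminant velocity v_c = v/R = 0.6156/29.80 = 0.02066 m/d
L = 1.71 km = 1710 m
t = L/v_c = 1710/0.02066 = 82770 d
   = 82770/365 = 227 yr

227 years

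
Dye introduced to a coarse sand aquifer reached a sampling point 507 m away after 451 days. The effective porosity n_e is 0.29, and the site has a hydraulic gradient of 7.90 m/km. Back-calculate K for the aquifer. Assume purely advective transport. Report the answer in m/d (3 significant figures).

v = L / t = 507 / 451 = 1.124 m/d
K = v · n / i = 1.124 × 0.29 / 0.0079 = 41.3 m/d

41.3 m/d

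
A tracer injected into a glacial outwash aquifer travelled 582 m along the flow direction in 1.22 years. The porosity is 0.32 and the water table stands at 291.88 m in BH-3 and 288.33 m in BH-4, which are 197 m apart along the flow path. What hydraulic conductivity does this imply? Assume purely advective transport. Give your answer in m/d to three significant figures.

23.2 m/d

Hydraulic gradient i = (291.88 − 288.33) / 197 = 3.55 / 197 = 0.01802
t = 1.22 years = 445.3 d
v = L / t = 582 / 445.3 = 1.307 m/d
K = v · n / i = 1.307 × 0.32 / 0.01802 = 23.2 m/d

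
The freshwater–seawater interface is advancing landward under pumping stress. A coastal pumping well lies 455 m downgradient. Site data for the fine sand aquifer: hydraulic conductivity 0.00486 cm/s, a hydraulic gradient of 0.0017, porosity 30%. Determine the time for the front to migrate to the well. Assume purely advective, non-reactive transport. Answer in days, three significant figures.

K = 0.00486 cm/s × 864 = 4.199 m/d
Darcy flux q = K·i = 4.199 × 0.0017 = 0.007138 m/d
v = Ki/n = 4.199·0.0017/0.30 = 0.02379 m/d
t = L / v = 455 / 0.02379 = 19120 d

19100 days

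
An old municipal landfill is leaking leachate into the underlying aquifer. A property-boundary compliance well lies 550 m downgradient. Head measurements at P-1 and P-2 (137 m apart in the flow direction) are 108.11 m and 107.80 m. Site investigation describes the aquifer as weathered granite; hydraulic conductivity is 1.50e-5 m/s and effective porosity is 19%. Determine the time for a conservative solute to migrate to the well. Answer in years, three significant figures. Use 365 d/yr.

97.6 years

Hydraulic gradient i = (108.11 − 107.80) / 137 = 0.31 / 137 = 0.002263
K = 1.50e-5 m/s × 86400 s/d = 1.296 m/d
q = Ki = 1.296 × 0.002263 = 0.002933 m/d
v_s = q/n_e = 0.002933/0.19 = 0.01543 m/d
t = L / v = 550 / 0.01543 = 35630 d
   = 35630 / 365 = 97.6 yr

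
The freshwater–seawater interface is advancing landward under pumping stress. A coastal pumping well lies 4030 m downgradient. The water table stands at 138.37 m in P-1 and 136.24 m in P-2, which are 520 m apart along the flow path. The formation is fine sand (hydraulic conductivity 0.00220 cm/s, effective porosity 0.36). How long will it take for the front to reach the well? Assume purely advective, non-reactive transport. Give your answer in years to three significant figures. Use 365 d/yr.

Hydraulic gradient i = (138.37 − 136.24) / 520 = 2.13 / 520 = 0.004096
K = 0.00220 cm/s × 864 = 1.901 m/d
Darcy flux q = K·i = 1.901 × 0.004096 = 0.007786 m/d
v_s = q/n_e = 0.007786/0.36 = 0.02163 m/d
t = L / v = 4030 / 0.02163 = 186300 d
   = 186300 / 365 = 511 yr

511 years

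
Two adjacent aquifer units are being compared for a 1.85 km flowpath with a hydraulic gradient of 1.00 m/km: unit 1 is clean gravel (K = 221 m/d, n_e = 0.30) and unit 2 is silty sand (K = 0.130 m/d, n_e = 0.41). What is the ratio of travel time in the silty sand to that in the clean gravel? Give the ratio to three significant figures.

2320

Unit 1 (clean gravel): v = 221×0.0010/0.30 = 0.7367 m/d, t = 1850/0.7367 = 2511 d
Unit 2 (silty sand): v = 0.130×0.0010/0.41 = 3.171e-4 m/d, t = 1850/3.171e-4 = 5.835e6 d
t(silty sand) / t(clean gravel) = 5.835e6/2511 = 2320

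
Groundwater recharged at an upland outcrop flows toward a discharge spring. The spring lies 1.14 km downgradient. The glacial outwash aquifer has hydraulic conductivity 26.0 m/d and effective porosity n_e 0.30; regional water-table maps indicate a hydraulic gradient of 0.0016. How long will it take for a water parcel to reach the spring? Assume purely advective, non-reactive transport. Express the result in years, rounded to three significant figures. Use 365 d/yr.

22.5 years

Darcy flux q = K·i = 26.0 × 0.0016 = 0.04160 m/d
v = Ki/n = 26.0·0.0016/0.30 = 0.1387 m/d
L = 1.14 km = 1140 m
t = L / v = 1140 / 0.1387 = 8221 d
   = 8221 / 365 = 22.5 yr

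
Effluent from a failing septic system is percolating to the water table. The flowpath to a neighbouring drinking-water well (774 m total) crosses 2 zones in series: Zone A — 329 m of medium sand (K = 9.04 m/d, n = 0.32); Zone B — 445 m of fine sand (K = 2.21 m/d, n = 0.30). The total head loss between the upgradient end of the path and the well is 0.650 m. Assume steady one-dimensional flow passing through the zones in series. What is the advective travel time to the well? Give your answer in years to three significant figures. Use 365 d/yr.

239 years

Steady 1-D flow in series ⇒ the Darcy flux q is identical in every zone and the zone head losses add (resistances L/K in series).
Σ(L/K) = 329/9.04 + 445/2.21 = 36.39 + 201.4 = 237.8 d
q = ΔH / Σ(L/K) = 0.650 / 237.8 = 0.002734 m/d (same in every zone)
Zone A: v = q/n = 0.002734/0.32 = 0.008544 m/d → t_A = 329/0.008544 = 38510 d
Zone B: v = q/n = 0.002734/0.30 = 0.009113 m/d → t_B = 445/0.009113 = 48830 d
Total t = 38510 + 48830 = 87340 d
   = 87340 / 365 = 239 yr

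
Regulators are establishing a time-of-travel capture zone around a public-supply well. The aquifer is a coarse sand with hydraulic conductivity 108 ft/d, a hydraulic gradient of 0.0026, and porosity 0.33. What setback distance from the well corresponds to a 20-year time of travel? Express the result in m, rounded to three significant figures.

K = 108 ft/d × 0.3048 = 32.92 m/d
Specific discharge q = 32.92 × 0.0026 = 0.08559 m/d
Seepage velocity v = q / n = 0.08559 / 0.33 = 0.2594 m/d
T = 20 yr × 365 = 7300 d
L = v × T = 0.2594 × 7300 = 1893 m

1890 m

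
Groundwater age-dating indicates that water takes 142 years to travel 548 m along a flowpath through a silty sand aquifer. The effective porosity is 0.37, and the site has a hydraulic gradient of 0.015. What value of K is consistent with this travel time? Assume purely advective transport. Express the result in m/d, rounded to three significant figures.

0.261 m/d

t = 142 years = 51830 d
v = L / t = 548 / 51830 = 0.01057 m/d
K = v · n / i = 0.01057 × 0.37 / 0.015 = 0.261 m/d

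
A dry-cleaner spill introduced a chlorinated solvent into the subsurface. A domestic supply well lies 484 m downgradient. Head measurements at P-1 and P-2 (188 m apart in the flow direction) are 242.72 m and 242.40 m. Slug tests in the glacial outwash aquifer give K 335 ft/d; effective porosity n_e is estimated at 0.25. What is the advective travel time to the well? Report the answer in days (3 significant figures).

Hydraulic gradient i = (242.72 − 242.40) / 188 = 0.32 / 188 = 0.001702
K = 335 ft/d × 0.3048 = 102.1 m/d
Darcy flux q = K·i = 102.1 × 0.001702 = 0.1738 m/d
v = Ki/n = 102.1·0.001702/0.25 = 0.6952 m/d
t = L / v = 484 / 0.6952 = 696.2 d

696 days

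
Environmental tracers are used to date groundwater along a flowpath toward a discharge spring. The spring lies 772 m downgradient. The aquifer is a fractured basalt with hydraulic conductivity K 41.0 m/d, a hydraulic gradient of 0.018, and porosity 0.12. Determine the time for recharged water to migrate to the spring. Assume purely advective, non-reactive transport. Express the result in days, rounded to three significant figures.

q = Ki = 41.0 × 0.018 = 0.7380 m/d
v_s = q/n_e = 0.7380/0.12 = 6.150 m/d
t = L / v = 772 / 6.150 = 125.5 d

126 days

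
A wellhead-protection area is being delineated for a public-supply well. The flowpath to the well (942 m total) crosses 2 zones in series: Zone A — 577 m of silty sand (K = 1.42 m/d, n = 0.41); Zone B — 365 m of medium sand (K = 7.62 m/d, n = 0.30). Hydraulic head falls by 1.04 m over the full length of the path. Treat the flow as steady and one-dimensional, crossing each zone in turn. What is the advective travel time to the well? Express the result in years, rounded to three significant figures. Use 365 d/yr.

Continuity: the same q passes through each zone, so ΔH = q·Σ(L_j/K_j) — the zones act as resistances in series.
Σ(L/K) = 577/1.42 + 365/7.62 = 406.3 + 47.90 = 454.2 d
q = ΔH / Σ(L/K) = 1.04 / 454.2 = 0.002290 m/d (same in every zone)
Zone A: v = q/n = 0.002290/0.41 = 0.005584 m/d → t_A = 577/0.005584 = 103300 d
Zone B: v = q/n = 0.002290/0.30 = 0.007632 m/d → t_B = 365/0.007632 = 47830 d
Total t = 103300 + 47830 = 151200 d
   = 151200 / 365 = 414 yr

414 years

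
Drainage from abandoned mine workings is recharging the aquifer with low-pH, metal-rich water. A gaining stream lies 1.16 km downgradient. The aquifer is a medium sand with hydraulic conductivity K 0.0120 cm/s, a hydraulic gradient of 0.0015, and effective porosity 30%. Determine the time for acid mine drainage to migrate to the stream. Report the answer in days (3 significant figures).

K = 0.0120 cm/s × 864 = 10.37 m/d
q = Ki = 10.37 × 0.0015 = 0.01555 m/d
v = Ki/n = 10.37·0.0015/0.30 = 0.05184 m/d
L = 1.16 km = 1160 m
t = L / v = 1160 / 0.05184 = 22380 d

22400 days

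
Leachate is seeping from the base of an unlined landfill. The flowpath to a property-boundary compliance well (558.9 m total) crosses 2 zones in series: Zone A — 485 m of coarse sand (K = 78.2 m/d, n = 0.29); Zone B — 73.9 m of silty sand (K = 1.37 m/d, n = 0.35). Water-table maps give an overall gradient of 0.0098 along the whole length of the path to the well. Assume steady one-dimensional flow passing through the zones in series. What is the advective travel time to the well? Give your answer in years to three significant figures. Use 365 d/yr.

Continuity: the same q passes through each zone, so ΔH = q·Σ(L_j/K_j) — the zones act as resistances in series.
Σ(L/K) = 485/78.2 + 73.9/1.37 = 6.202 + 53.94 = 60.14 d
K_eq = L_total / Σ(L/K) = 558.9 / 60.14 = 9.293 m/d
q = K_eq · i = 9.293 × 0.0098 = 0.09107 m/d (same in every zone)
Zone A: v = q/n = 0.09107/0.29 = 0.3140 m/d → t_A = 485/0.3140 = 1544 d
Zone B: v = q/n = 0.09107/0.35 = 0.2602 m/d → t_B = 73.9/0.2602 = 284.0 d
Total t = 1544 + 284.0 = 1828 d
   = 1828 / 365 = 5.01 yr

5.01 years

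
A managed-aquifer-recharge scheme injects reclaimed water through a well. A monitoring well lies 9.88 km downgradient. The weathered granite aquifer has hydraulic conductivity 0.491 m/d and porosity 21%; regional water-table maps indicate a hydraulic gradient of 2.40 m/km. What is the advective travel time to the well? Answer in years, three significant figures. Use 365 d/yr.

4820 years

Darcy flux q = K·i = 0.491 × 0.0024 = 0.001178 m/d
v = Ki/n = 0.491·0.0024/0.21 = 0.005611 m/d
L = 9.88 km = 9880 m
t = L / v = 9880 / 0.005611 = 1.761e6 d
   = 1.761e6 / 365 = 4820 yr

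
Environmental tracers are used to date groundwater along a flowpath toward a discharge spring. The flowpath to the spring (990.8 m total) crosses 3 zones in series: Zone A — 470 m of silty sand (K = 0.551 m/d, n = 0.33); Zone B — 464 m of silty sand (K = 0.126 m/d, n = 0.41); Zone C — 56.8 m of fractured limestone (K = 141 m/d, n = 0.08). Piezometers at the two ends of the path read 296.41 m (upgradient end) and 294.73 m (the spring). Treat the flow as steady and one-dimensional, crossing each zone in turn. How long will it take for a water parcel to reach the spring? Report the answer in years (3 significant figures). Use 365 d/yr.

Total head drop ΔH = 296.41 − 294.73 = 1.68 m
Continuity: the same q passes through each zone, so ΔH = q·Σ(L_j/K_j) — the zones act as resistances in series.
Σ(L/K) = 470/0.551 + 464/0.126 + 56.8/141 = 853.0 + 3683 + 0.4028 = 4536 d
q = ΔH / Σ(L/K) = 1.68 / 4536 = 3.704e-4 m/d (same in every zone)
Zone A: v = q/n = 3.704e-4/0.33 = 0.001122 m/d → t_A = 470/0.001122 = 418800 d
Zone B: v = q/n = 3.704e-4/0.41 = 9.034e-4 m/d → t_B = 464/9.034e-4 = 513600 d
Zone C: v = q/n = 3.704e-4/0.08 = 0.004630 m/d → t_C = 56.8/0.004630 = 12270 d
Total t = 418800 + 513600 + 12270 = 944700 d
   = 944700 / 365 = 2590 yr

2590 years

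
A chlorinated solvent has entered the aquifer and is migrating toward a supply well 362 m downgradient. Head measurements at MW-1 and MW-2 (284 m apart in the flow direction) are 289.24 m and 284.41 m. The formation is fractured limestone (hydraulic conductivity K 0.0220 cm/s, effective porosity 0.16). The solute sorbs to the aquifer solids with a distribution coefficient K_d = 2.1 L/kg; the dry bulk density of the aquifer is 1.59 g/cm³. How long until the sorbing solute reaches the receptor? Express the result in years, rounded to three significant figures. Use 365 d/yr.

10.7 years

Hydraulic gradient i = (289.24 − 284.41) / 284 = 4.83 / 284 = 0.01701
K = 0.0220 cm/s × 864 = 19.01 m/d
q = Ki = 19.01 × 0.01701 = 0.3233 m/d
v_s = q/n_e = 0.3233/0.16 = 2.020 m/d
Retardation R = 1 + ρ_b·K_d/n = 1 + 1.59×2.1/0.16 = 21.87
Contaminant velocity v_c = v/R = 2.020/21.87 = 0.09239 m/d
t = L/v_c = 362/0.09239 = 3918 d
   = 3918/365 = 10.7 yr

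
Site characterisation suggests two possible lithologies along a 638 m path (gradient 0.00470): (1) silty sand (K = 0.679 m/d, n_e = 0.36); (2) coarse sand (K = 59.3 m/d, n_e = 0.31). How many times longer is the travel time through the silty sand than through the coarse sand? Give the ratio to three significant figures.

Unit 1 (silty sand): v = 0.679×0.0047/0.36 = 0.008865 m/d, t = 638/0.008865 = 71970 d
Unit 2 (coarse sand): v = 59.3×0.0047/0.31 = 0.8991 m/d, t = 638/0.8991 = 709.6 d
t(silty sand) / t(coarse sand) = 71970/709.6 = 101

101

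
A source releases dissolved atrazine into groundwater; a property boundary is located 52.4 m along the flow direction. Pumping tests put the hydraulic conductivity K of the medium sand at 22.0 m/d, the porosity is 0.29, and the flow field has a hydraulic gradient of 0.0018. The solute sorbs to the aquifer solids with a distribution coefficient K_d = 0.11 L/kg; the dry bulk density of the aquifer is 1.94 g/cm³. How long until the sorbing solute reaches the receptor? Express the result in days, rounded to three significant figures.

Specific discharge q = 22.0 × 0.0018 = 0.03960 m/d
v = Ki/n = 22.0·0.0018/0.29 = 0.1366 m/d
Retardation R = 1 + ρ_b·K_d/n = 1 + 1.94×0.11/0.29 = 1.736
Contaminant velocity v_c = v/R = 0.1366/1.736 = 0.07867 m/d
t = L/v_c = 52.4/0.07867 = 666.1 d

666 days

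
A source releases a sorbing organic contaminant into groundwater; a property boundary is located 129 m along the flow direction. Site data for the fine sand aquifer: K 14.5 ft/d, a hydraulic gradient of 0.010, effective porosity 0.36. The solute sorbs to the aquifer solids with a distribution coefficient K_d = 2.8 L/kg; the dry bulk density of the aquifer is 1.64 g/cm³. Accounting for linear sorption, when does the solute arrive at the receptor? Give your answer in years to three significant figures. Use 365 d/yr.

K = 14.5 ft/d × 0.3048 = 4.420 m/d
Specific discharge q = 4.420 × 0.010 = 0.04420 m/d
v_s = q/n_e = 0.04420/0.36 = 0.1228 m/d
Retardation R = 1 + ρ_b·K_d/n = 1 + 1.64×2.8/0.36 = 13.76
Contaminant velocity v_c = v/R = 0.1228/13.76 = 0.008925 m/d
t = L/v_c = 129/0.008925 = 14450 d
   = 14450/365 = 39.6 yr

39.6 years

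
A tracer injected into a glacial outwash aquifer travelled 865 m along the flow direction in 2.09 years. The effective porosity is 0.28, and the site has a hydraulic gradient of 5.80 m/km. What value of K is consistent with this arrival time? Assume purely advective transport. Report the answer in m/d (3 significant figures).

t = 2.09 years = 762.8 d
v = L / t = 865 / 762.8 = 1.134 m/d
K = v · n / i = 1.134 × 0.28 / 0.0058 = 54.7 m/d

54.7 m/d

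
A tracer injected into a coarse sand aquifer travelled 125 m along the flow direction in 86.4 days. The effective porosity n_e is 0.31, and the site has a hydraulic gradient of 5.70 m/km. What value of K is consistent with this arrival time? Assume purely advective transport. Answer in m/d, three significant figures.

v = L / t = 125 / 86.4 = 1.447 m/d
K = v · n / i = 1.447 × 0.31 / 0.0057 = 78.7 m/d

78.7 m/d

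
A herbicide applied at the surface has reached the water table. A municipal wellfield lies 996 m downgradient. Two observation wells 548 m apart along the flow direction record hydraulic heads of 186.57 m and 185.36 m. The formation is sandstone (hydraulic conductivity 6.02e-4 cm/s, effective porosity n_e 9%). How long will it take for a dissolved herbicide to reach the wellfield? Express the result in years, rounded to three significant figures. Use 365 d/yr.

214 years

Hydraulic gradient i = (186.57 − 185.36) / 548 = 1.21 / 548 = 0.002208
K = 6.02e-4 cm/s × 864 = 0.5201 m/d
q = Ki = 0.5201 × 0.002208 = 0.001148 m/d
Seepage velocity v = q / n = 0.001148 / 0.09 = 0.01276 m/d
t = L / v = 996 / 0.01276 = 78050 d
   = 78050 / 365 = 214 yr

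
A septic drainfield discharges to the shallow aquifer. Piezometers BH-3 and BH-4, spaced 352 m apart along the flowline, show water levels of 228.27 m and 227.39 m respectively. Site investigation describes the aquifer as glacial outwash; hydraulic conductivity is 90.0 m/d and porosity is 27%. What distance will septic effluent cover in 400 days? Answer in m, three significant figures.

Hydraulic gradient i = (228.27 − 227.39) / 352 = 0.88 / 352 = 0.002500
Darcy flux q = K·i = 90.0 × 0.002500 = 0.2250 m/d
Seepage velocity v = q / n = 0.2250 / 0.27 = 0.8333 m/d
L = v × T = 0.8333 × 400 = 333.3 m

333 m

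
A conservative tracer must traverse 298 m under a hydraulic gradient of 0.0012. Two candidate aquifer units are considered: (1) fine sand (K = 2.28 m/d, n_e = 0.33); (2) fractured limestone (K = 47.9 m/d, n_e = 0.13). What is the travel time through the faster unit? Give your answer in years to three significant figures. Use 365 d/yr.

Unit 1 (fine sand): v = 2.28×0.0012/0.33 = 0.008291 m/d, t = 298/0.008291 = 35940 d
Unit 2 (fractured limestone): v = 47.9×0.0012/0.13 = 0.4422 m/d, t = 298/0.4422 = 674.0 d
Faster: 674.0 d / 365 = 1.85 yr

1.85 years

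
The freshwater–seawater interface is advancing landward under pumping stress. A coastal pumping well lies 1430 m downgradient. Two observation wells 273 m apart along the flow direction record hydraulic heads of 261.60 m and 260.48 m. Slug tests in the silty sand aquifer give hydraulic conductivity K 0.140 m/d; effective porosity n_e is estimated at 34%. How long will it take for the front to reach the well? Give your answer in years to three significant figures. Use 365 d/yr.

2320 years

Hydraulic gradient i = (261.60 − 260.48) / 273 = 1.12 / 273 = 0.004103
q = Ki = 0.140 × 0.004103 = 5.744e-4 m/d
v_s = q/n_e = 5.744e-4/0.34 = 0.001689 m/d
t = L / v = 1430 / 0.001689 = 846500 d
   = 846500 / 365 = 2320 yr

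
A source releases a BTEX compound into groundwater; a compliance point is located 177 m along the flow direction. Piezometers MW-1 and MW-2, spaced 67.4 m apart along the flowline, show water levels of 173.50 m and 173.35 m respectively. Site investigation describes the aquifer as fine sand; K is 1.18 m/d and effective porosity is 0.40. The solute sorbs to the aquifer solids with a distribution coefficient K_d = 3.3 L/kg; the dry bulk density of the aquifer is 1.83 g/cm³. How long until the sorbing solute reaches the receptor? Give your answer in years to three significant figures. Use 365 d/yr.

1190 years

Hydraulic gradient i = (173.50 − 173.35) / 67.4 = 0.15 / 67.4 = 0.002226
q = Ki = 1.18 × 0.002226 = 0.002626 m/d
v = Ki/n = 1.18·0.002226/0.40 = 0.006565 m/d
Retardation R = 1 + ρ_b·K_d/n = 1 + 1.83×3.3/0.40 = 16.10
Contaminant velocity v_c = v/R = 0.006565/16.10 = 4.078e-4 m/d
t = L/v_c = 177/4.078e-4 = 434000 d
   = 434000/365 = 1190 yr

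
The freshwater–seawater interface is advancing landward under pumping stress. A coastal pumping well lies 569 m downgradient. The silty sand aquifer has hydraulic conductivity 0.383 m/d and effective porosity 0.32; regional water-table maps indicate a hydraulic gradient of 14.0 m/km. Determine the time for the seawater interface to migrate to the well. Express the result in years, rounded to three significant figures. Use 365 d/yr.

93.0 years

Darcy flux q = K·i = 0.383 × 0.014 = 0.005362 m/d
Average linear velocity = 0.005362 / 0.32 = 0.01676 m/d
t = L / v = 569 / 0.01676 = 33960 d
   = 33960 / 365 = 93.0 yr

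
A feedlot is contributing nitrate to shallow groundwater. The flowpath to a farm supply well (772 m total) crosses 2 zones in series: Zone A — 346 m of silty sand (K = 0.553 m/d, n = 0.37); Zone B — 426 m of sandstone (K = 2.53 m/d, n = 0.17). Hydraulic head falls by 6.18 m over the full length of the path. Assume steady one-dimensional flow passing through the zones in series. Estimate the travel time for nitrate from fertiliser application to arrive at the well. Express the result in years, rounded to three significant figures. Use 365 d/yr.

Continuity: the same q passes through each zone, so ΔH = q·Σ(L_j/K_j) — the zones act as resistances in series.
Σ(L/K) = 346/0.553 + 426/2.53 = 625.7 + 168.4 = 794.1 d
q = ΔH / Σ(L/K) = 6.18 / 794.1 = 0.007783 m/d (same in every zone)
Zone A: v = q/n = 0.007783/0.37 = 0.02103 m/d → t_A = 346/0.02103 = 16450 d
Zone B: v = q/n = 0.007783/0.17 = 0.04578 m/d → t_B = 426/0.04578 = 9305 d
Total t = 16450 + 9305 = 25750 d
   = 25750 / 365 = 70.6 yr

70.6 years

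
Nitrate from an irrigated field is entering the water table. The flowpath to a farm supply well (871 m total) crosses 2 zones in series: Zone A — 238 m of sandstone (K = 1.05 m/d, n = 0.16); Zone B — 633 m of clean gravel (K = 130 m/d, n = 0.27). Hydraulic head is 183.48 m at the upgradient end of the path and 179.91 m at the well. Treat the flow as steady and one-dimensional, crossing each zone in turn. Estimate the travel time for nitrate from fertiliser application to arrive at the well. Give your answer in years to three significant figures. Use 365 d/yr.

Total head drop ΔH = 183.48 − 179.91 = 3.57 m
Continuity: the same q passes through each zone, so ΔH = q·Σ(L_j/K_j) — the zones act as resistances in series.
Σ(L/K) = 238/1.05 + 633/130 = 226.7 + 4.869 = 231.5 d
q = ΔH / Σ(L/K) = 3.57 / 231.5 = 0.01542 m/d (same in every zone)
Zone A: v = q/n = 0.01542/0.16 = 0.09637 m/d → t_A = 238/0.09637 = 2470 d
Zone B: v = q/n = 0.01542/0.27 = 0.05711 m/d → t_B = 633/0.05711 = 11080 d
Total t = 2470 + 11080 = 13550 d
   = 13550 / 365 = 37.1 yr

37.1 years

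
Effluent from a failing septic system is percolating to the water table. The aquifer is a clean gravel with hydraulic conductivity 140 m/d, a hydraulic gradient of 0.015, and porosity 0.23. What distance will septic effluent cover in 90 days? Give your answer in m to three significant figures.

822 m

Specific discharge q = 140 × 0.015 = 2.100 m/d
Average linear velocity = 2.100 / 0.23 = 9.130 m/d
L = v × T = 9.130 × 90 = 821.7 m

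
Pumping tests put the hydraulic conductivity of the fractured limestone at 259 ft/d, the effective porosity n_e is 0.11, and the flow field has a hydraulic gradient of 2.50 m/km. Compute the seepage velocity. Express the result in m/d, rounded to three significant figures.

1.79 m/d

K = 259 ft/d × 0.3048 = 78.94 m/d
Specific discharge q = 78.94 × 0.0025 = 0.1974 m/d
v_s = q/n_e = 0.1974/0.11 = 1.794 m/d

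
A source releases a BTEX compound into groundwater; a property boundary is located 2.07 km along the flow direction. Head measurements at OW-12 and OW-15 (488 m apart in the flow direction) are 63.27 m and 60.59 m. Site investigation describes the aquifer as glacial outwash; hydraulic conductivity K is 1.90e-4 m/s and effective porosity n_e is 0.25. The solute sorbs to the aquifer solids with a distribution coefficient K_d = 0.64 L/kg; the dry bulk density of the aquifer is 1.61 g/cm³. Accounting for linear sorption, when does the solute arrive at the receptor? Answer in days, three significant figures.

29400 days

Hydraulic gradient i = (63.27 − 60.59) / 488 = 2.68 / 488 = 0.005492
K = 1.90e-4 m/s × 86400 s/d = 16.42 m/d
q = Ki = 16.42 × 0.005492 = 0.09015 m/d
v_s = q/n_e = 0.09015/0.25 = 0.3606 m/d
Retardation R = 1 + ρ_b·K_d/n = 1 + 1.61×0.64/0.25 = 5.122
Contaminant velocity v_c = v/R = 0.3606/5.122 = 0.07041 m/d
L = 2.07 km = 2070 m
t = L/v_c = 2070/0.07041 = 29400 d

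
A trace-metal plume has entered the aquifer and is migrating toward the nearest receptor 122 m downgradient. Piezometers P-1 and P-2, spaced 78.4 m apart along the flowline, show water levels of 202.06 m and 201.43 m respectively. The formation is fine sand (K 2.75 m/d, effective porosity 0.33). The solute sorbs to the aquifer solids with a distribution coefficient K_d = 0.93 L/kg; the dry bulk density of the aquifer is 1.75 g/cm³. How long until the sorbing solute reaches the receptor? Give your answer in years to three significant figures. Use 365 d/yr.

29.6 years

Hydraulic gradient i = (202.06 − 201.43) / 78.4 = 0.63 / 78.4 = 0.008036
Specific discharge q = 2.75 × 0.008036 = 0.02210 m/d
Average linear velocity = 0.02210 / 0.33 = 0.06696 m/d
Retardation R = 1 + ρ_b·K_d/n = 1 + 1.75×0.93/0.33 = 5.932
Contaminant velocity v_c = v/R = 0.06696/5.932 = 0.01129 m/d
t = L/v_c = 122/0.01129 = 10810 d
   = 10810/365 = 29.6 yr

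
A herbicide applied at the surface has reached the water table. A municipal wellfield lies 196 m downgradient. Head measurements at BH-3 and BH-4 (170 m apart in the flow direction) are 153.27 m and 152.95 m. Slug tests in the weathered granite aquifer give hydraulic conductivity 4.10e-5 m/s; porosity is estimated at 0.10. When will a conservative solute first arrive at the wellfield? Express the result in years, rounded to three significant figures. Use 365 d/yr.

8.05 years

Hydraulic gradient i = (153.27 − 152.95) / 170 = 0.32 / 170 = 0.001882
K = 4.10e-5 m/s × 86400 s/d = 3.542 m/d
Specific discharge q = 3.542 × 0.001882 = 0.006668 m/d
Seepage velocity v = q / n = 0.006668 / 0.10 = 0.06668 m/d
t = L / v = 196 / 0.06668 = 2939 d
   = 2939 / 365 = 8.05 yr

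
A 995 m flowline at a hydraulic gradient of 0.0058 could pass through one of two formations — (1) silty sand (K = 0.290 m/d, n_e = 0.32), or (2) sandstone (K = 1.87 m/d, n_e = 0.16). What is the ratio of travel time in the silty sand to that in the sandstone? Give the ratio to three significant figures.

Unit 1 (silty sand): v = 0.290×0.0058/0.32 = 0.005256 m/d, t = 995/0.005256 = 189300 d
Unit 2 (sandstone): v = 1.87×0.0058/0.16 = 0.06779 m/d, t = 995/0.06779 = 14680 d
t(silty sand) / t(sandstone) = 189300/14680 = 12.9

12.9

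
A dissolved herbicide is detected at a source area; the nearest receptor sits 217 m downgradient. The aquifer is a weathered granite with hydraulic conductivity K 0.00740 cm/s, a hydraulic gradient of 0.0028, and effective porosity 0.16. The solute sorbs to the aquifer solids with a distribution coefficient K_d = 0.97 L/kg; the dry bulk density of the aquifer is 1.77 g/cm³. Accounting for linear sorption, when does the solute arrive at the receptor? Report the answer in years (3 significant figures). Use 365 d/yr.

62.3 years

K = 0.00740 cm/s × 864 = 6.394 m/d
q = Ki = 6.394 × 0.0028 = 0.01790 m/d
Seepage velocity v = q / n = 0.01790 / 0.16 = 0.1119 m/d
Retardation R = 1 + ρ_b·K_d/n = 1 + 1.77×0.97/0.16 = 11.73
Contaminant velocity v_c = v/R = 0.1119/11.73 = 0.009538 m/d
t = L/v_c = 217/0.009538 = 22750 d
   = 22750/365 = 62.3 yr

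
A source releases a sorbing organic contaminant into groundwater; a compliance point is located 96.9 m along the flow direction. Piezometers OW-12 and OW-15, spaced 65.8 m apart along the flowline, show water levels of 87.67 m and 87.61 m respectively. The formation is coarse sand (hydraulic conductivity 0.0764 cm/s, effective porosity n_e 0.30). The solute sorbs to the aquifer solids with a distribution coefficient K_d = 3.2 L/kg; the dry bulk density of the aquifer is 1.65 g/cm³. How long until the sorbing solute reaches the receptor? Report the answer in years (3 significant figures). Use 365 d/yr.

Hydraulic gradient i = (87.67 − 87.61) / 65.8 = 0.06 / 65.8 = 9.119e-4
K = 0.0764 cm/s × 864 = 66.01 m/d
q = Ki = 66.01 × 9.119e-4 = 0.06019 m/d
Average linear velocity = 0.06019 / 0.30 = 0.2006 m/d
Retardation R = 1 + ρ_b·K_d/n = 1 + 1.65×3.2/0.30 = 18.60
Contaminant velocity v_c = v/R = 0.2006/18.60 = 0.01079 m/d
t = L/v_c = 96.9/0.01079 = 8983 d
   = 8983/365 = 24.6 yr

24.6 years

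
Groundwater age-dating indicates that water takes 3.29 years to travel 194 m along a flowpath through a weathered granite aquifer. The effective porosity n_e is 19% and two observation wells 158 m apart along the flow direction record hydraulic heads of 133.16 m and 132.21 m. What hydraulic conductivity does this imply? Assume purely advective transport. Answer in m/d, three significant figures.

Hydraulic gradient i = (133.16 − 132.21) / 158 = 0.95 / 158 = 0.006013
t = 3.29 years = 1201 d
v = L / t = 194 / 1201 = 0.1616 m/d
K = v · n / i = 0.1616 × 0.19 / 0.006013 = 5.11 m/d

5.11 m/d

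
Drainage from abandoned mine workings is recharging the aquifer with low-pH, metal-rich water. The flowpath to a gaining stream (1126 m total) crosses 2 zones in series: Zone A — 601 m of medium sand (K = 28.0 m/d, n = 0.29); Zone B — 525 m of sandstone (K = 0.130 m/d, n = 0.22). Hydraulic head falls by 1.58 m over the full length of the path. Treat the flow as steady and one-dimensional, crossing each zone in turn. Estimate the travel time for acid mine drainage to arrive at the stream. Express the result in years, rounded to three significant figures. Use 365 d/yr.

2040 years

Steady 1-D flow in series ⇒ the Darcy flux q is identical in every zone and the zone head losses add (resistances L/K in series).
Σ(L/K) = 601/28.0 + 525/0.130 = 21.46 + 4038 = 4060 d
q = ΔH / Σ(L/K) = 1.58 / 4060 = 3.892e-4 m/d (same in every zone)
Zone A: v = q/n = 3.892e-4/0.29 = 0.001342 m/d → t_A = 601/0.001342 = 447900 d
Zone B: v = q/n = 3.892e-4/0.22 = 0.001769 m/d → t_B = 525/0.001769 = 296800 d
Total t = 447900 + 296800 = 744600 d
   = 744600 / 365 = 2040 yr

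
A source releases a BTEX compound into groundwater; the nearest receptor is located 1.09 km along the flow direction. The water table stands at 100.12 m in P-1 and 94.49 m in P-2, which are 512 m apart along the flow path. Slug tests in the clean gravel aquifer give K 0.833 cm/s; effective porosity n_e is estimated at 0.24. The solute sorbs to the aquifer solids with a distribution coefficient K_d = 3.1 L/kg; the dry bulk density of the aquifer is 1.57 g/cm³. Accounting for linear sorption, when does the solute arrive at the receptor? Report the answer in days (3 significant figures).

703 days

Hydraulic gradient i = (100.12 − 94.49) / 512 = 5.63 / 512 = 0.01100
K = 0.833 cm/s × 864 = 719.7 m/d
Specific discharge q = 719.7 × 0.01100 = 7.914 m/d
v = Ki/n = 719.7·0.01100/0.24 = 32.98 m/d
Retardation R = 1 + ρ_b·K_d/n = 1 + 1.57×3.1/0.24 = 21.28
Contaminant velocity v_c = v/R = 32.98/21.28 = 1.550 m/d
L = 1.09 km = 1090 m
t = L/v_c = 1090/1.550 = 703.4 d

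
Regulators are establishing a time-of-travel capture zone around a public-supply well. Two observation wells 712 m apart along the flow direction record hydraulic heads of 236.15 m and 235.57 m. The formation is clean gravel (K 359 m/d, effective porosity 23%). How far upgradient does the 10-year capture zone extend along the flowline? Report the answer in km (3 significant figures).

4.64 km

Hydraulic gradient i = (236.15 − 235.57) / 712 = 0.58 / 712 = 8.146e-4
Specific discharge q = 359 × 8.146e-4 = 0.2924 m/d
v = Ki/n = 359·8.146e-4/0.23 = 1.271 m/d
T = 10 yr × 365 = 3650 d
L = v × T = 1.271 × 3650 = 4641 m
   = 4.64 km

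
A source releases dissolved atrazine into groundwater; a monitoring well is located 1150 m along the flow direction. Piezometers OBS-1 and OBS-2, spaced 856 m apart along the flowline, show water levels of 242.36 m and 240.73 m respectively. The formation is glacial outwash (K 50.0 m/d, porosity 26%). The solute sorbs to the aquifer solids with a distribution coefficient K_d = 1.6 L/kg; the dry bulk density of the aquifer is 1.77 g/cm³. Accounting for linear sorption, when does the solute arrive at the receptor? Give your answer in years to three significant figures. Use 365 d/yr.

102 years

Hydraulic gradient i = (242.36 − 240.73) / 856 = 1.63 / 856 = 0.001904
Specific discharge q = 50.0 × 0.001904 = 0.09521 m/d
Average linear velocity = 0.09521 / 0.26 = 0.3662 m/d
Retardation R = 1 + ρ_b·K_d/n = 1 + 1.77×1.6/0.26 = 11.89
Contaminant velocity v_c = v/R = 0.3662/11.89 = 0.03079 m/d
t = L/v_c = 1150/0.03079 = 37350 d
   = 37350/365 = 102 yr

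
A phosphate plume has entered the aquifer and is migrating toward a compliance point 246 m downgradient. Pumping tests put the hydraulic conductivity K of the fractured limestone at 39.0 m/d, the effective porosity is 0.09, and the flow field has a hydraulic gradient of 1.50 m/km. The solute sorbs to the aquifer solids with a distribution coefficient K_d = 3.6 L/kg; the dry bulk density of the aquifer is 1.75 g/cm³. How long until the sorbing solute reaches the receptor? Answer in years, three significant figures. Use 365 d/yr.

q = Ki = 39.0 × 0.0015 = 0.05850 m/d
Seepage velocity v = q / n = 0.05850 / 0.09 = 0.6500 m/d
Retardation R = 1 + ρ_b·K_d/n = 1 + 1.75×3.6/0.09 = 71.00
Contaminant velocity v_c = v/R = 0.6500/71.00 = 0.009155 m/d
t = L/v_c = 246/0.009155 = 26870 d
   = 26870/365 = 73.6 yr

73.6 years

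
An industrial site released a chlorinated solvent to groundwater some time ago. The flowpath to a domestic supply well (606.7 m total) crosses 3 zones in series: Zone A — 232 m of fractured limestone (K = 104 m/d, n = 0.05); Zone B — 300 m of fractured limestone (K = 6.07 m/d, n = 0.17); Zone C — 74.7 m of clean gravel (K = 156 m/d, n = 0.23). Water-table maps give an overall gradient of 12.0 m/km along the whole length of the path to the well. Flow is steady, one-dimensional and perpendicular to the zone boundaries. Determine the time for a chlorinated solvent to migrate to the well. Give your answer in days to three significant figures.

For zones in series the flux q is common to all zones; the equivalent conductivity is the harmonic (thickness-weighted) mean, K_eq = L_total / Σ(L_j/K_j).
Σ(L/K) = 232/104 + 300/6.07 + 74.7/156 = 2.231 + 49.42 + 0.4788 = 52.13 d
K_eq = L_total / Σ(L/K) = 606.7 / 52.13 = 11.64 m/d
q = K_eq · i = 11.64 × 0.012 = 0.1397 m/d (same in every zone)
Zone A: v = q/n = 0.1397/0.05 = 2.793 m/d → t_A = 232/2.793 = 83.06 d
Zone B: v = q/n = 0.1397/0.17 = 0.8215 m/d → t_B = 300/0.8215 = 365.2 d
Zone C: v = q/n = 0.1397/0.23 = 0.6072 m/d → t_C = 74.7/0.6072 = 123.0 d
Total t = 83.06 + 365.2 + 123.0 = 571.3 d

571 days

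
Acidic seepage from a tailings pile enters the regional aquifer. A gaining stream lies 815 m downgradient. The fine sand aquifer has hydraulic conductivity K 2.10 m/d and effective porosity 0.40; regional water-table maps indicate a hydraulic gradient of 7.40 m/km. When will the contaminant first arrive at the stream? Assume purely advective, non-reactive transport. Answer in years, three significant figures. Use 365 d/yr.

57.5 years

Specific discharge q = 2.10 × 0.0074 = 0.01554 m/d
Average linear velocity = 0.01554 / 0.40 = 0.03885 m/d
t = L / v = 815 / 0.03885 = 20980 d
   = 20980 / 365 = 57.5 yr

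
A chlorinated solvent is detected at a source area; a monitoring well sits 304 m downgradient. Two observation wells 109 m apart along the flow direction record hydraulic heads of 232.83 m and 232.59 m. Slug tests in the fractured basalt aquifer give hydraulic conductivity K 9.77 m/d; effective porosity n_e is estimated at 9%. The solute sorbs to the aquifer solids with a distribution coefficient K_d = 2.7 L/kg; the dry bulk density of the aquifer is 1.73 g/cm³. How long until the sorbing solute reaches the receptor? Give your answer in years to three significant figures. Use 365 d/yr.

Hydraulic gradient i = (232.83 − 232.59) / 109 = 0.24 / 109 = 0.002202
Darcy flux q = K·i = 9.77 × 0.002202 = 0.02151 m/d
Seepage velocity v = q / n = 0.02151 / 0.09 = 0.2390 m/d
Retardation R = 1 + ρ_b·K_d/n = 1 + 1.73×2.7/0.09 = 52.90
Contaminant velocity v_c = v/R = 0.2390/52.90 = 0.004518 m/d
t = L/v_c = 304/0.004518 = 67280 d
   = 67280/365 = 184 yr

184 years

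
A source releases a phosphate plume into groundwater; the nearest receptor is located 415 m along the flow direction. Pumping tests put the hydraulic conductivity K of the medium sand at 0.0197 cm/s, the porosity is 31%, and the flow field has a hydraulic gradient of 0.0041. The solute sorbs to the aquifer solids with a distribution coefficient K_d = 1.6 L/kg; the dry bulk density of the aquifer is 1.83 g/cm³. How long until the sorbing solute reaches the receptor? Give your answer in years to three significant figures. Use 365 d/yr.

K = 0.0197 cm/s × 864 = 17.02 m/d
Specific discharge q = 17.02 × 0.0041 = 0.06979 m/d
Average linear velocity = 0.06979 / 0.31 = 0.2251 m/d
Retardation R = 1 + ρ_b·K_d/n = 1 + 1.83×1.6/0.31 = 10.45
Contaminant velocity v_c = v/R = 0.2251/10.45 = 0.02155 m/d
t = L/v_c = 415/0.02155 = 19260 d
   = 19260/365 = 52.8 yr

52.8 years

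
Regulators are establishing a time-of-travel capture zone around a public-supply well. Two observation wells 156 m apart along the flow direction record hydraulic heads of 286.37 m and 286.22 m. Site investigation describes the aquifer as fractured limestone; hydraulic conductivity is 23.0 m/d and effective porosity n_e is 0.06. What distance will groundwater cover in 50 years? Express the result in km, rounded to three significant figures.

6.73 km

Hydraulic gradient i = (286.37 − 286.22) / 156 = 0.15 / 156 = 9.615e-4
Specific discharge q = 23.0 × 9.615e-4 = 0.02212 m/d
v_s = q/n_e = 0.02212/0.06 = 0.3686 m/d
T = 50 yr × 365 = 18250 d
L = v × T = 0.3686 × 18250 = 6727 m
   = 6.73 km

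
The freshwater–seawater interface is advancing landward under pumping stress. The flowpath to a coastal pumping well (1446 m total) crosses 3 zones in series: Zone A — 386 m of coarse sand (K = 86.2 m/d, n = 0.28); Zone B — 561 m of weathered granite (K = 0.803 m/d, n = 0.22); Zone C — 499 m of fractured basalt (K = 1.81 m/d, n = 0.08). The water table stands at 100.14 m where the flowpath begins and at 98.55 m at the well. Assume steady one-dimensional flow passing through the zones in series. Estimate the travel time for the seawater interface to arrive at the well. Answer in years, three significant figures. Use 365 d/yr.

Total head drop ΔH = 100.14 − 98.55 = 1.59 m
Steady 1-D flow in series ⇒ the Darcy flux q is identical in every zone and the zone head losses add (resistances L/K in series).
Σ(L/K) = 386/86.2 + 561/0.803 + 499/1.81 = 4.478 + 698.6 + 275.7 = 978.8 d
q = ΔH / Σ(L/K) = 1.59 / 978.8 = 0.001624 m/d (same in every zone)
Zone A: v = q/n = 0.001624/0.28 = 0.005802 m/d → t_A = 386/0.005802 = 66530 d
Zone B: v = q/n = 0.001624/0.22 = 0.007384 m/d → t_B = 561/0.007384 = 75980 d
Zone C: v = q/n = 0.001624/0.08 = 0.02031 m/d → t_C = 499/0.02031 = 24570 d
Total t = 66530 + 75980 + 24570 = 167100 d
   = 167100 / 365 = 458 yr

458 years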